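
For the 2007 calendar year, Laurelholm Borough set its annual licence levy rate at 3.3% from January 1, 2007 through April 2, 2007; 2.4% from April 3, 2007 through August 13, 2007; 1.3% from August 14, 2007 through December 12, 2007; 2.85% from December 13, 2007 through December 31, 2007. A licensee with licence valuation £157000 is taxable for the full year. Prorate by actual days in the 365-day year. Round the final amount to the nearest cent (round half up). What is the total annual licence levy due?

January 1 – April 2, 2007: 92 days at 3.3% → £157000 × 3.3% × 92/365 = £1305.8959
April 3 – August 13, 2007: 133 days at 2.4% → £157000 × 2.4% × 133/365 = £1372.9973
August 14 – December 12, 2007: 121 days at 1.3% → £157000 × 1.3% × 121/365 = £676.6055
December 13 – December 31, 2007: 19 days at 2.85% → £157000 × 2.85% × 19/365 = £232.9192
Total = £3588.4178

£3588.42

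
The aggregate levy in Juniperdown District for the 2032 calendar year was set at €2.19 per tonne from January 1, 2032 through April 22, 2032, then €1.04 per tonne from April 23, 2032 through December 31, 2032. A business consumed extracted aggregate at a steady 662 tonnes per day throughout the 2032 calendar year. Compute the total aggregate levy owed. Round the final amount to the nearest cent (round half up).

January 1 – April 22, 2032: 113 days × 662 tonnes/day = 74,806 tonnes at €2.19/tonne → €163,825.14
April 23 – December 31, 2032: 253 days × 662 tonnes/day = 167,486 tonnes at €1.04/tonne → €174,185.44

€338,010.58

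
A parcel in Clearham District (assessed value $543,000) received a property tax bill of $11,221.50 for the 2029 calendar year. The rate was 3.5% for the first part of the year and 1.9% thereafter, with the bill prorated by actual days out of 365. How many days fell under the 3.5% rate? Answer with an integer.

Let d = days at the first rate; then 365 − d days at the second rate.
$543,000 × [3.5%·d + 1.9%·(365−d)] / 365 = $11,221.50
Solving gives d = 38, so the new rate took effect on February 8, 2029.

38 days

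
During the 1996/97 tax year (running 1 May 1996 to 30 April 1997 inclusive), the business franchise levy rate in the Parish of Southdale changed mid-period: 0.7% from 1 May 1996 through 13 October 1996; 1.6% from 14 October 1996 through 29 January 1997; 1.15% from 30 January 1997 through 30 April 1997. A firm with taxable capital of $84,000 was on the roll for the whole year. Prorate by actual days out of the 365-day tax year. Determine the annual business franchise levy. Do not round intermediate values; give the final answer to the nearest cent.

1 May – 13 October 1996: 166 days at 0.7% → $84,000 × 0.7% × 166/365 = $267.4192
14 October 1996 – 29 January 1997: 108 days at 1.6% → $84,000 × 1.6% × 108/365 = $397.6767
30 January – 30 April 1997: 91 days at 1.15% → $84,000 × 1.15% × 91/365 = $240.8384
Total = $905.9342

$905.93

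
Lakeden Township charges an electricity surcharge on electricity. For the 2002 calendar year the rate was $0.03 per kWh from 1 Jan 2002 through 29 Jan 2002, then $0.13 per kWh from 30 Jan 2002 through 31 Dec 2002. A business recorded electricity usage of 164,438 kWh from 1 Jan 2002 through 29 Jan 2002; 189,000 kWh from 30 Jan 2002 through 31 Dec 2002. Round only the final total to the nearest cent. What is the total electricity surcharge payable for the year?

$29,503.14

1 Jan – 29 Jan 2002: 164,438 kWh at $0.03/kWh → $4,933.14
30 Jan – 31 Dec 2002: 189,000 kWh at $0.13/kWh → $24,570.00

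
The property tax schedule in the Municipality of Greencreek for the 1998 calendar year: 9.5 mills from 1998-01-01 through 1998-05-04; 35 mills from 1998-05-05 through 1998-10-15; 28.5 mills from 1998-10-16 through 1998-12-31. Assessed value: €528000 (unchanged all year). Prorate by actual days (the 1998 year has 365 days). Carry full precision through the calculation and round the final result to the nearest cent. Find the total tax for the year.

€13181.92

1998-01-01 to 1998-05-04: 124 days at 9.5 mills → €528000 × 0.95% × 124/365 = €1704.0658
1998-05-05 to 1998-10-15: 164 days at 35 mills → €528000 × 3.5% × 164/365 = €8303.3425
1998-10-16 to 1998-12-31: 77 days at 28.5 mills → €528000 × 2.85% × 77/365 = €3174.5096
Total = €13181.9178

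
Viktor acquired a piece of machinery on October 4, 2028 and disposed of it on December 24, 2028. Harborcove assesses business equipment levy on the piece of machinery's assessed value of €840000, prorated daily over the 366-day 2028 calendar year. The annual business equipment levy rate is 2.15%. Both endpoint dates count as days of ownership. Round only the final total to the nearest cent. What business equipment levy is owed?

€4046.23

Days held (October 4 – December 24, 2028): 82 out of 366
Tax = €840000 × 2.15% × 82/366 = €4046.2295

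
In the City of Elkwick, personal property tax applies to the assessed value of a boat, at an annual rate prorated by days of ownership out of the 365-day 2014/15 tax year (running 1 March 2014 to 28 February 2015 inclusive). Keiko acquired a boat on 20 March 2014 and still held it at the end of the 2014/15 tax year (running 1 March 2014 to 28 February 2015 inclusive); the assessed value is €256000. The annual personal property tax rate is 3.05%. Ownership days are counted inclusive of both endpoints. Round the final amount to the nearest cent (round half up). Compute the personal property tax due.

Days held (20 March 2014 – 28 February 2015): 346 out of 365
Tax = €256000 × 3.05% × 346/365 = €7401.5562

€7401.56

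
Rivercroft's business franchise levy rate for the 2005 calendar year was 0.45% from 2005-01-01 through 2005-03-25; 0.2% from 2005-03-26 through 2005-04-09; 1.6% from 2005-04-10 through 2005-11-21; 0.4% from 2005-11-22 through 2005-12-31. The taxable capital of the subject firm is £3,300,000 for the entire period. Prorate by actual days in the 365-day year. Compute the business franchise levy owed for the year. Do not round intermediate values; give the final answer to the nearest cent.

£37,827.95

2005-01-01 to 2005-03-25: 84 days at 0.45% → £3,300,000 × 0.45% × 84/365 = £3,417.5342
2005-03-26 to 2005-04-09: 15 days at 0.2% → £3,300,000 × 0.2% × 15/365 = £271.2329
2005-04-10 to 2005-11-21: 226 days at 1.6% → £3,300,000 × 1.6% × 226/365 = £32,692.6027
2005-11-22 to 2005-12-31: 40 days at 0.4% → £3,300,000 × 0.4% × 40/365 = £1,446.5753
Total = £37,827.9452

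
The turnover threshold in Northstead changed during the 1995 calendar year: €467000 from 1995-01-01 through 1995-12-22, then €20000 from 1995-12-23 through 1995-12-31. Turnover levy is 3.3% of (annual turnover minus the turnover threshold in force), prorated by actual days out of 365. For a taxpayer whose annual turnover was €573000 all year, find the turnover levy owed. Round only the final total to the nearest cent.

€3861.72

1995-01-01 to 1995-12-22: 356 days, exemption €467000 → (€573000 − €467000) × 3.3% × 356/365 = €3411.7479
1995-12-23 to 1995-12-31: 9 days, exemption €20000 → (€573000 − €20000) × 3.3% × 9/365 = €449.9753
Total = €3861.7233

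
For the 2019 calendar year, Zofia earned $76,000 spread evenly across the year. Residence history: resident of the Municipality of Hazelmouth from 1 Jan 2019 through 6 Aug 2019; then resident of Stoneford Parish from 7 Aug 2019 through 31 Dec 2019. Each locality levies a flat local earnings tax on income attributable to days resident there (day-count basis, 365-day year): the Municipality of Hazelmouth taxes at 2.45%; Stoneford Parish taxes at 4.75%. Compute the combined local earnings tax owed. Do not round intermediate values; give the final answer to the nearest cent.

$2,565.99

The Municipality of Hazelmouth, 1 Jan – 6 Aug 2019: 218 days → $76,000 × 2.45% × 218/365 = $1,112.0986
Stoneford Parish, 7 Aug – 31 Dec 2019: 147 days → $76,000 × 4.75% × 147/365 = $1,453.8904
Total = $2,565.9890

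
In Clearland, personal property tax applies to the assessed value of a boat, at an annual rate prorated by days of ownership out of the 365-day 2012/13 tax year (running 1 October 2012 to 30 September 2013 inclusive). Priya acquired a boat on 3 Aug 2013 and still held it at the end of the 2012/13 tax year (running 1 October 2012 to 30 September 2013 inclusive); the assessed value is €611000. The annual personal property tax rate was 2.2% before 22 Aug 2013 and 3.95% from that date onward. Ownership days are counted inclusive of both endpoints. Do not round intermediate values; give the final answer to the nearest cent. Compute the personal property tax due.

€3344.60

3 Aug – 21 Aug 2013: 19 days at 2.2% → €611000 × 2.2% × 19/365 = €699.7205
22 Aug – 30 Sep 2013: 40 days at 3.95% → €611000 × 3.95% × 40/365 = €2644.8767
Total = €3344.5973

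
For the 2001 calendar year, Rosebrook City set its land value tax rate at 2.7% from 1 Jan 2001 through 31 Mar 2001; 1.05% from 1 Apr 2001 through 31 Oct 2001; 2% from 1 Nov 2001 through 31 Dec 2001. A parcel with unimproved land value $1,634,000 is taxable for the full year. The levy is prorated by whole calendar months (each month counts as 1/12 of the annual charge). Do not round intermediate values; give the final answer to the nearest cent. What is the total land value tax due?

1 Jan – 31 Mar 2001: 3 months at 2.7% → $1,634,000 × 2.7% × 3/12 = $11,029.5000
1 Apr – 31 Oct 2001: 7 months at 1.05% → $1,634,000 × 1.05% × 7/12 = $10,008.2500
1 Nov – 31 Dec 2001: 2 months at 2% → $1,634,000 × 2% × 2/12 = $5,446.6667
Total = $26,484.4167

$26,484.42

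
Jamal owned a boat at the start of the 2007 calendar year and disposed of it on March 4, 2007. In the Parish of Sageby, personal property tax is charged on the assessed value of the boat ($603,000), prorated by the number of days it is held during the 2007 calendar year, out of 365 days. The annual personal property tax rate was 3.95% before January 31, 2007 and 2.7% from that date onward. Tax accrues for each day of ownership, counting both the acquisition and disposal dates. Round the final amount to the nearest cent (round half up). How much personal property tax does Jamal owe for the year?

$3,429.67

January 1 – January 30, 2007: 30 days at 3.95% → $603,000 × 3.95% × 30/365 = $1,957.6849
January 31 – March 4, 2007: 33 days at 2.7% → $603,000 × 2.7% × 33/365 = $1,471.9808
Total = $3,429.6658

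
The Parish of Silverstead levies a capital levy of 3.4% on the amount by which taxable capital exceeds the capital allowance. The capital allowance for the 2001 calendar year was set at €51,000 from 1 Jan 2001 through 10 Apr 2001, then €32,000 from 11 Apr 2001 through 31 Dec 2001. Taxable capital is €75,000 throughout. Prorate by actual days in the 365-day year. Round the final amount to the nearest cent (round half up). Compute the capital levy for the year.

€1,285.01

1 Jan – 10 Apr 2001: 100 days, exemption €51,000 → (€75,000 − €51,000) × 3.4% × 100/365 = €223.5616
11 Apr – 31 Dec 2001: 265 days, exemption €32,000 → (€75,000 − €32,000) × 3.4% × 265/365 = €1,061.4521
Total = €1,285.0137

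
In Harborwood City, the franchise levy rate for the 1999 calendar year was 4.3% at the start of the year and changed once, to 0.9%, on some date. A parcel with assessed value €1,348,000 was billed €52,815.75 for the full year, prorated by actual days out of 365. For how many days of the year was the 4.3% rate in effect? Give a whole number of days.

324 days

Let d = days at the first rate; then 365 − d days at the second rate.
€1,348,000 × [4.3%·d + 0.9%·(365−d)] / 365 = €52,815.75
Solving gives d = 324, so the new rate took effect on 21 Nov 1999.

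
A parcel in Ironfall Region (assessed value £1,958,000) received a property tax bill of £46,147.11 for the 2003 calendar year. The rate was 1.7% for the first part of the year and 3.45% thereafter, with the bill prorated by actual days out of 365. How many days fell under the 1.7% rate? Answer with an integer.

Let d = days at the first rate; then 365 − d days at the second rate.
£1,958,000 × [1.7%·d + 3.45%·(365−d)] / 365 = £46,147.11
Solving gives d = 228, so the new rate took effect on 17 August 2003.

228 days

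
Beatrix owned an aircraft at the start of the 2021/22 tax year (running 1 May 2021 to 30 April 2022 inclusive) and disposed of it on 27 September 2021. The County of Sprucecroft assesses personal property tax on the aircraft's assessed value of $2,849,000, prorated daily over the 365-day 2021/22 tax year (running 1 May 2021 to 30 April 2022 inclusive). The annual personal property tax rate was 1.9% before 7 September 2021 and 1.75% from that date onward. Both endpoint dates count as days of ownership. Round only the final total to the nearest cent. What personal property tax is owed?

$21,999.74

1 May – 6 September 2021: 129 days at 1.9% → $2,849,000 × 1.9% × 129/365 = $19,131.2301
7 September – 27 September 2021: 21 days at 1.75% → $2,849,000 × 1.75% × 21/365 = $2,868.5137
Total = $21,999.7438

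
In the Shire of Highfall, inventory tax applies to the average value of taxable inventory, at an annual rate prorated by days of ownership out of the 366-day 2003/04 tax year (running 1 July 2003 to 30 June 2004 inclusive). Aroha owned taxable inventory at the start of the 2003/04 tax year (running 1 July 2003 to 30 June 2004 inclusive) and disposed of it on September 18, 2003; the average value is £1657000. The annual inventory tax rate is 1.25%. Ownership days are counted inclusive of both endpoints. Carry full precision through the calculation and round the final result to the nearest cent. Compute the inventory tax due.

£4527.32

Days held (July 1 – September 18, 2003): 80 out of 366
Tax = £1657000 × 1.25% × 80/366 = £4527.3224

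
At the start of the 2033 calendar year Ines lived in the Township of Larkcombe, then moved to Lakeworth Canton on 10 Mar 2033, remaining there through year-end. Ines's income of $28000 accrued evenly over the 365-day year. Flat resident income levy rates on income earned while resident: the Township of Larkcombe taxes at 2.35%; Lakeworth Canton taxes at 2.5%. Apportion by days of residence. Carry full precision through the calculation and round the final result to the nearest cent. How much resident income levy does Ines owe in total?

The Township of Larkcombe, 1 Jan – 9 Mar 2033: 68 days → $28000 × 2.35% × 68/365 = $122.5863
Lakeworth Canton, 10 Mar – 31 Dec 2033: 297 days → $28000 × 2.5% × 297/365 = $569.5890
Total = $692.1753

$692.18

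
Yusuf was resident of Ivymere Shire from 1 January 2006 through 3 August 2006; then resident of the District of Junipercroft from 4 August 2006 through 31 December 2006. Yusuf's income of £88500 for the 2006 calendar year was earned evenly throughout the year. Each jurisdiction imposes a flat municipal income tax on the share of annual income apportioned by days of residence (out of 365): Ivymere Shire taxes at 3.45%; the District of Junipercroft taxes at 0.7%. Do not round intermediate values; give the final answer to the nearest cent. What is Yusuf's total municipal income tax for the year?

Ivymere Shire, 1 January – 3 August 2006: 215 days → £88500 × 3.45% × 215/365 = £1798.4897
The District of Junipercroft, 4 August – 31 December 2006: 150 days → £88500 × 0.7% × 150/365 = £254.5890
Total = £2053.0788

£2053.08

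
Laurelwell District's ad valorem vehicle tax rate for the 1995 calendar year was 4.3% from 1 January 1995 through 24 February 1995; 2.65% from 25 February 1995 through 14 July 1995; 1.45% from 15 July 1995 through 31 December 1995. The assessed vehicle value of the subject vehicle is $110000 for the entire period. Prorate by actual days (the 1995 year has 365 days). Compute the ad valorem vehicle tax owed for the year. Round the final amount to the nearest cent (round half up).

$2573.70

1 January – 24 February 1995: 55 days at 4.3% → $110000 × 4.3% × 55/365 = $712.7397
25 February – 14 July 1995: 140 days at 2.65% → $110000 × 2.65% × 140/365 = $1118.0822
15 July – 31 December 1995: 170 days at 1.45% → $110000 × 1.45% × 170/365 = $742.8767
Total = $2573.6986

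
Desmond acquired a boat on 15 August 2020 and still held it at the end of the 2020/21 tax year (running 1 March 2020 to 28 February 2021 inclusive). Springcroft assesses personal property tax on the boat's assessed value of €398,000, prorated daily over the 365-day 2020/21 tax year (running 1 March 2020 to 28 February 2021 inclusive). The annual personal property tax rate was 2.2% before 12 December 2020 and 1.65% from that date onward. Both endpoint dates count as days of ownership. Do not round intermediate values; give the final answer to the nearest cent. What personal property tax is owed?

15 August – 11 December 2020: 119 days at 2.2% → €398,000 × 2.2% × 119/365 = €2,854.6959
12 December 2020 – 28 February 2021: 79 days at 1.65% → €398,000 × 1.65% × 79/365 = €1,421.3507
Total = €4,276.0466

€4,276.05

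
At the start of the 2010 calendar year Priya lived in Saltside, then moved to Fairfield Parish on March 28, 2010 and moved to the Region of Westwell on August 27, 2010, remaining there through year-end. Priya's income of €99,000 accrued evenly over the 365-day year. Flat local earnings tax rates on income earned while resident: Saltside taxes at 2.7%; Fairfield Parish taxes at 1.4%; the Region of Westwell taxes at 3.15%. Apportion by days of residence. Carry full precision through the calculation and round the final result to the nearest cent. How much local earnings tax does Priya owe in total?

Saltside, January 1 – March 27, 2010: 86 days → €99,000 × 2.7% × 86/365 = €629.8027
Fairfield Parish, March 28 – August 26, 2010: 152 days → €99,000 × 1.4% × 152/365 = €577.1836
The Region of Westwell, August 27 – December 31, 2010: 127 days → €99,000 × 3.15% × 127/365 = €1,085.0671
Total = €2,292.0534

€2,292.05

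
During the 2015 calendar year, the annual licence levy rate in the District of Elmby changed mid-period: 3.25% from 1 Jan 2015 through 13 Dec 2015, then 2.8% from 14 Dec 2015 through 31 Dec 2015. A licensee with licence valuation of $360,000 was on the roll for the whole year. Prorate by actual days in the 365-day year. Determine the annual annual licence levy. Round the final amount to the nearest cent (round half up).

$11,620.11

1 Jan – 13 Dec 2015: 347 days at 3.25% → $360,000 × 3.25% × 347/365 = $11,123.0137
14 Dec – 31 Dec 2015: 18 days at 2.8% → $360,000 × 2.8% × 18/365 = $497.0959
Total = $11,620.1096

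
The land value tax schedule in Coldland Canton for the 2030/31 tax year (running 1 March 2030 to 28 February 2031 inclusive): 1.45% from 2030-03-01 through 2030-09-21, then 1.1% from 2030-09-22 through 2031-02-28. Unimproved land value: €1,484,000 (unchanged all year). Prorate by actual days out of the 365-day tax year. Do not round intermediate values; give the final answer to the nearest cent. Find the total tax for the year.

2030-03-01 to 2030-09-21: 205 days at 1.45% → €1,484,000 × 1.45% × 205/365 = €12,085.4521
2030-09-22 to 2031-02-28: 160 days at 1.1% → €1,484,000 × 1.1% × 160/365 = €7,155.7260
Total = €19,241.1781

€19,241.18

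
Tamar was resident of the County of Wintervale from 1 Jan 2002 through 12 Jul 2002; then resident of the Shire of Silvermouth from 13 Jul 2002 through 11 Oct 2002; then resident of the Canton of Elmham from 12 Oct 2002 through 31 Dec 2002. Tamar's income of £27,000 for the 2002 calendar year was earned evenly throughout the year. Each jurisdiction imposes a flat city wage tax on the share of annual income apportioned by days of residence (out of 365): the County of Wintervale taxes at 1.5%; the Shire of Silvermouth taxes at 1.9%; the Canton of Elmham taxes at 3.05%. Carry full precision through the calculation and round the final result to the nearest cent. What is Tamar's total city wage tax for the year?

The County of Wintervale, 1 Jan – 12 Jul 2002: 193 days → £27,000 × 1.5% × 193/365 = £214.1507
The Shire of Silvermouth, 13 Jul – 11 Oct 2002: 91 days → £27,000 × 1.9% × 91/365 = £127.8986
The Canton of Elmham, 12 Oct – 31 Dec 2002: 81 days → £27,000 × 3.05% × 81/365 = £182.7493
Total = £524.7986

£524.80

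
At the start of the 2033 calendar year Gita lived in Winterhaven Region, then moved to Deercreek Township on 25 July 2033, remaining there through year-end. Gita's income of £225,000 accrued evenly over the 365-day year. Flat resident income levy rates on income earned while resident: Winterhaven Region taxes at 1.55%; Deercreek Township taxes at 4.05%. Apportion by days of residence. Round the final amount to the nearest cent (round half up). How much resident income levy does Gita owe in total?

£5,953.25

Winterhaven Region, 1 January – 24 July 2033: 205 days → £225,000 × 1.55% × 205/365 = £1,958.7329
Deercreek Township, 25 July – 31 December 2033: 160 days → £225,000 × 4.05% × 160/365 = £3,994.5205
Total = £5,953.2534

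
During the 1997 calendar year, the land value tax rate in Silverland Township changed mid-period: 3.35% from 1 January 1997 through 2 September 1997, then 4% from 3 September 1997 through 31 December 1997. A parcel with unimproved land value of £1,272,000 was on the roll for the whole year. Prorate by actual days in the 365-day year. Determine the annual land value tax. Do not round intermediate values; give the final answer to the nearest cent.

£45,330.25

1 January – 2 September 1997: 245 days at 3.35% → £1,272,000 × 3.35% × 245/365 = £28,602.5753
3 September – 31 December 1997: 120 days at 4% → £1,272,000 × 4% × 120/365 = £16,727.6712
Total = £45,330.2466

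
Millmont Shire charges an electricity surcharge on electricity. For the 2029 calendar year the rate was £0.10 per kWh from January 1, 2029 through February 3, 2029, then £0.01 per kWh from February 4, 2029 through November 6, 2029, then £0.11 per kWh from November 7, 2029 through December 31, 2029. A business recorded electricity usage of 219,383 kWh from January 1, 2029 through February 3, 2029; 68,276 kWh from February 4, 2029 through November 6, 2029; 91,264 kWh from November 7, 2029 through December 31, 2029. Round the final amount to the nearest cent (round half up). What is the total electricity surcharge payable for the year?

January 1 – February 3, 2029: 219,383 kWh at £0.10/kWh → £21,938.30
February 4 – November 6, 2029: 68,276 kWh at £0.01/kWh → £682.76
November 7 – December 31, 2029: 91,264 kWh at £0.11/kWh → £10,039.04

£32,660.10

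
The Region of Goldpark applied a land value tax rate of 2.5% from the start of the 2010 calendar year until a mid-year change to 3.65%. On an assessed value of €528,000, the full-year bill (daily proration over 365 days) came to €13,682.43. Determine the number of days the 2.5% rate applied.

Let d = days at the first rate; then 365 − d days at the second rate.
€528,000 × [2.5%·d + 3.65%·(365−d)] / 365 = €13,682.43
Solving gives d = 336, so the new rate took effect on 3 Dec 2010.

336 days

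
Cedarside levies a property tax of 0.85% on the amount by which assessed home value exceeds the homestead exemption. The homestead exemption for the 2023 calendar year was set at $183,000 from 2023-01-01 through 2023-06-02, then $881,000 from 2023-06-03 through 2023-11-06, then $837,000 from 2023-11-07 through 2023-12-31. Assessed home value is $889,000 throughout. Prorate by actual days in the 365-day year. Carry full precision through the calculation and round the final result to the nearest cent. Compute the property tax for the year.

$2,611.34

2023-01-01 to 2023-06-02: 153 days, exemption $183,000 → ($889,000 − $183,000) × 0.85% × 153/365 = $2,515.4877
2023-06-03 to 2023-11-06: 157 days, exemption $881,000 → ($889,000 − $881,000) × 0.85% × 157/365 = $29.2493
2023-11-07 to 2023-12-31: 55 days, exemption $837,000 → ($889,000 − $837,000) × 0.85% × 55/365 = $66.6027
Total = $2,611.3397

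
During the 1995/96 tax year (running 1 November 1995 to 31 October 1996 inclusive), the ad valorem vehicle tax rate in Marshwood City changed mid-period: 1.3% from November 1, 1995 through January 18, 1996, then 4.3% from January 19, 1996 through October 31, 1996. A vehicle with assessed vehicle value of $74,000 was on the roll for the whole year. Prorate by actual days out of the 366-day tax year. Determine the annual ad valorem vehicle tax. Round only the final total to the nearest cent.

November 1, 1995 – January 18, 1996: 79 days at 1.3% → $74,000 × 1.3% × 79/366 = $207.6448
January 19 – October 31, 1996: 287 days at 4.3% → $74,000 × 4.3% × 287/366 = $2,495.1749
Total = $2,702.8197

$2,702.82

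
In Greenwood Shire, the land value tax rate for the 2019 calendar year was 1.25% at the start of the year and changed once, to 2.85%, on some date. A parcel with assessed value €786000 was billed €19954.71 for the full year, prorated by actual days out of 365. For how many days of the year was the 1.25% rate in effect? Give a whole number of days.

Let d = days at the first rate; then 365 − d days at the second rate.
€786000 × [1.25%·d + 2.85%·(365−d)] / 365 = €19954.71
Solving gives d = 71, so the new rate took effect on 13 March 2019.

71 days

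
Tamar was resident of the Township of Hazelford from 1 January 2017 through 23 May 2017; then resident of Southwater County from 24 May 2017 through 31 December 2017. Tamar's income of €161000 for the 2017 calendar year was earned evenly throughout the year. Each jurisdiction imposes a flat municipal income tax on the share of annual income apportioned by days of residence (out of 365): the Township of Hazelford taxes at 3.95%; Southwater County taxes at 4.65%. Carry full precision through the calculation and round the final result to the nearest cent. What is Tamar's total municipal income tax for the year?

€7044.96

The Township of Hazelford, 1 January – 23 May 2017: 143 days → €161000 × 3.95% × 143/365 = €2491.5301
Southwater County, 24 May – 31 December 2017: 222 days → €161000 × 4.65% × 222/365 = €4553.4329
Total = €7044.9630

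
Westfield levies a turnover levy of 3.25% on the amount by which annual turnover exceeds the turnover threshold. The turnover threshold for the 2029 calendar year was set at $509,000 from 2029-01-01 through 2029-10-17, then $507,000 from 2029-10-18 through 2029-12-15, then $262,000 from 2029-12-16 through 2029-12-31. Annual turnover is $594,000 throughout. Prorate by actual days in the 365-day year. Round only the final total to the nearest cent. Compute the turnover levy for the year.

$3,124.90

2029-01-01 to 2029-10-17: 290 days, exemption $509,000 → ($594,000 − $509,000) × 3.25% × 290/365 = $2,194.8630
2029-10-18 to 2029-12-15: 59 days, exemption $507,000 → ($594,000 − $507,000) × 3.25% × 59/365 = $457.0479
2029-12-16 to 2029-12-31: 16 days, exemption $262,000 → ($594,000 − $262,000) × 3.25% × 16/365 = $472.9863
Total = $3,124.8973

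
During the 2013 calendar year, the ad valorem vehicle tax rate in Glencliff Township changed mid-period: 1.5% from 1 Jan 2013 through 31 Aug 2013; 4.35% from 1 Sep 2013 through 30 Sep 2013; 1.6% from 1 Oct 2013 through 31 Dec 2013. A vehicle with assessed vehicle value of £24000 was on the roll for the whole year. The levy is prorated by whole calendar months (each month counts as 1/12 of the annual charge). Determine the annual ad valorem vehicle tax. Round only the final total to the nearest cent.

£423.00

1 Jan – 31 Aug 2013: 8 months at 1.5% → £24000 × 1.5% × 8/12 = £240.0000
1 Sep – 30 Sep 2013: 1 month at 4.35% → £24000 × 4.35% × 1/12 = £87.0000
1 Oct – 31 Dec 2013: 3 months at 1.6% → £24000 × 1.6% × 3/12 = £96.0000
Total = £423.0000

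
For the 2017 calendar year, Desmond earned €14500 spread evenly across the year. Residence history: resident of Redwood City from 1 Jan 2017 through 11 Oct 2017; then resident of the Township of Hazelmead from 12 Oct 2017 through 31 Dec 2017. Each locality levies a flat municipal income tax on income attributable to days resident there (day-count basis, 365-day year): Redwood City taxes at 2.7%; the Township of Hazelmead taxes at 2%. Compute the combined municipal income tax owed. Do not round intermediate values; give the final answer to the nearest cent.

Redwood City, 1 Jan – 11 Oct 2017: 284 days → €14500 × 2.7% × 284/365 = €304.6192
The Township of Hazelmead, 12 Oct – 31 Dec 2017: 81 days → €14500 × 2% × 81/365 = €64.3562
Total = €368.9753

€368.98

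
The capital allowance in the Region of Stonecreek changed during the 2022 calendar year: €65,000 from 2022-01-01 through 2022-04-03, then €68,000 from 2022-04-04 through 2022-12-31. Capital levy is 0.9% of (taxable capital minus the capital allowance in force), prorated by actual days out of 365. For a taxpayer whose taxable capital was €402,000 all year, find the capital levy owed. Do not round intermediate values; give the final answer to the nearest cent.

€3,012.88

2022-01-01 to 2022-04-03: 93 days, exemption €65,000 → (€402,000 − €65,000) × 0.9% × 93/365 = €772.7918
2022-04-04 to 2022-12-31: 272 days, exemption €68,000 → (€402,000 − €68,000) × 0.9% × 272/365 = €2,240.0877
Total = €3,012.8795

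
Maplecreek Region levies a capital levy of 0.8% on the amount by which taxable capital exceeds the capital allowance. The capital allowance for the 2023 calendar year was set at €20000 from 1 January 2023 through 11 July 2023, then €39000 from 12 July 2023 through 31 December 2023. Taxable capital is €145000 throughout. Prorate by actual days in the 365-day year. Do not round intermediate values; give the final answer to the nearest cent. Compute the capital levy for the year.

1 January – 11 July 2023: 192 days, exemption €20000 → (€145000 − €20000) × 0.8% × 192/365 = €526.0274
12 July – 31 December 2023: 173 days, exemption €39000 → (€145000 − €39000) × 0.8% × 173/365 = €401.9288
Total = €927.9562

€927.96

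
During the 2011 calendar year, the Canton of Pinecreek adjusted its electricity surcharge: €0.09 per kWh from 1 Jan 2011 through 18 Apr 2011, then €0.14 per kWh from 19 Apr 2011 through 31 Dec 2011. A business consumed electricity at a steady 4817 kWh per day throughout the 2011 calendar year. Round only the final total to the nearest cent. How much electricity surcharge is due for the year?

1 Jan – 18 Apr 2011: 108 days × 4817 kWh/day = 520,236 kWh at €0.09/kWh → €46,821.24
19 Apr – 31 Dec 2011: 257 days × 4817 kWh/day = 1,237,969 kWh at €0.14/kWh → €173,315.66

€220,136.90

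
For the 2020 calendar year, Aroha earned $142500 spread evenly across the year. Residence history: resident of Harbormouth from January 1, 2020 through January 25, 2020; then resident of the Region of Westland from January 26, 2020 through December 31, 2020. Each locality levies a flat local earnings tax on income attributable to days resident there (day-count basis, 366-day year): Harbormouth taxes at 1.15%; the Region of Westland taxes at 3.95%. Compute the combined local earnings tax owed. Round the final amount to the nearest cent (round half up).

Harbormouth, January 1 – January 25, 2020: 25 days → $142500 × 1.15% × 25/366 = $111.9365
The Region of Westland, January 26 – December 31, 2020: 341 days → $142500 × 3.95% × 341/366 = $5244.2725
Total = $5356.2090

$5356.21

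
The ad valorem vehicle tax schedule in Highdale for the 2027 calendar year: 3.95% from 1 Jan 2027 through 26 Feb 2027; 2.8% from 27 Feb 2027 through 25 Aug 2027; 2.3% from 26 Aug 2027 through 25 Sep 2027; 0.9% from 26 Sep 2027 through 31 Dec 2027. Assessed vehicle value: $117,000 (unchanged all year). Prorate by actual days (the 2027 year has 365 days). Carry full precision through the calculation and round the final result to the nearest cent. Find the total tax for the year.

1 Jan – 26 Feb 2027: 57 days at 3.95% → $117,000 × 3.95% × 57/365 = $721.7137
27 Feb – 25 Aug 2027: 180 days at 2.8% → $117,000 × 2.8% × 180/365 = $1,615.5616
26 Aug – 25 Sep 2027: 31 days at 2.3% → $117,000 × 2.3% × 31/365 = $228.5507
26 Sep – 31 Dec 2027: 97 days at 0.9% → $117,000 × 0.9% × 97/365 = $279.8384
Total = $2,845.6644

$2,845.66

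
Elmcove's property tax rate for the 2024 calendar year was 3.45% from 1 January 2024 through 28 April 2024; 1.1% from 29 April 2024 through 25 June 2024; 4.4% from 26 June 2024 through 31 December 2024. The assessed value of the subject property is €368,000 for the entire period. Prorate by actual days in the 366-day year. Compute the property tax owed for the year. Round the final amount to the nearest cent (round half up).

€13,130.86

1 January – 28 April 2024: 119 days at 3.45% → €368,000 × 3.45% × 119/366 = €4,127.9344
29 April – 25 June 2024: 58 days at 1.1% → €368,000 × 1.1% × 58/366 = €641.4863
26 June – 31 December 2024: 189 days at 4.4% → €368,000 × 4.4% × 189/366 = €8,361.4426
Total = €13,130.8634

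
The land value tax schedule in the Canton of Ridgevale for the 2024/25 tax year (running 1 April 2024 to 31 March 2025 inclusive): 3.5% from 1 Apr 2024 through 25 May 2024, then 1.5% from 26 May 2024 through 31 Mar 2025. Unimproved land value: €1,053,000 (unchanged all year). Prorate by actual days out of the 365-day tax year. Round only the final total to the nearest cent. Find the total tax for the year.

1 Apr – 25 May 2024: 55 days at 3.5% → €1,053,000 × 3.5% × 55/365 = €5,553.4932
26 May 2024 – 31 Mar 2025: 310 days at 1.5% → €1,053,000 × 1.5% × 310/365 = €13,414.9315
Total = €18,968.4247

€18,968.42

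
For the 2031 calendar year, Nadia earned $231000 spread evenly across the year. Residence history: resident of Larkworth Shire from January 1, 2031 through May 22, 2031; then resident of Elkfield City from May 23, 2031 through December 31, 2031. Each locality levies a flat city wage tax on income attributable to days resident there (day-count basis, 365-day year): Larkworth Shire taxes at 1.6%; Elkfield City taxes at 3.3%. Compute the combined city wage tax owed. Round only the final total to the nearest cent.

Larkworth Shire, January 1 – May 22, 2031: 142 days → $231000 × 1.6% × 142/365 = $1437.8959
Elkfield City, May 23 – December 31, 2031: 223 days → $231000 × 3.3% × 223/365 = $4657.3397
Total = $6095.2356

$6095.24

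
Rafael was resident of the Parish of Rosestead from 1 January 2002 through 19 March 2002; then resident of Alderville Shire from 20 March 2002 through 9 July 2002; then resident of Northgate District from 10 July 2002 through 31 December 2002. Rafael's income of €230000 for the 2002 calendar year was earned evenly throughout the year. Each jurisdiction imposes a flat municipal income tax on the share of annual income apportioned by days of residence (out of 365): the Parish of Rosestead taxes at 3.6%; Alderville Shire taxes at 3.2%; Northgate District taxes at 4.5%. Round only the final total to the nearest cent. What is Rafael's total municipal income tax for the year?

€8990.16

The Parish of Rosestead, 1 January – 19 March 2002: 78 days → €230000 × 3.6% × 78/365 = €1769.4247
Alderville Shire, 20 March – 9 July 2002: 112 days → €230000 × 3.2% × 112/365 = €2258.4110
Northgate District, 10 July – 31 December 2002: 175 days → €230000 × 4.5% × 175/365 = €4962.3288
Total = €8990.1644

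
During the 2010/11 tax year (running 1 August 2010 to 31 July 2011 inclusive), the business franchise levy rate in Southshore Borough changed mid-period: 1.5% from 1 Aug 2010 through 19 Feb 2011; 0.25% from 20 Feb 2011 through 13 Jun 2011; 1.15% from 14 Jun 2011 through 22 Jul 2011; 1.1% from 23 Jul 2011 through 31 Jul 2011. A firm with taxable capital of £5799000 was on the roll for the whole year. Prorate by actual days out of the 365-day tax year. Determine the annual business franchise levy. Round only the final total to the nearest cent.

£61604.45

1 Aug 2010 – 19 Feb 2011: 203 days at 1.5% → £5799000 × 1.5% × 203/365 = £48377.9589
20 Feb – 13 Jun 2011: 114 days at 0.25% → £5799000 × 0.25% × 114/365 = £4527.9863
14 Jun – 22 Jul 2011: 39 days at 1.15% → £5799000 × 1.15% × 39/365 = £7125.6205
23 Jul – 31 Jul 2011: 9 days at 1.1% → £5799000 × 1.1% × 9/365 = £1572.8795
Total = £61604.4452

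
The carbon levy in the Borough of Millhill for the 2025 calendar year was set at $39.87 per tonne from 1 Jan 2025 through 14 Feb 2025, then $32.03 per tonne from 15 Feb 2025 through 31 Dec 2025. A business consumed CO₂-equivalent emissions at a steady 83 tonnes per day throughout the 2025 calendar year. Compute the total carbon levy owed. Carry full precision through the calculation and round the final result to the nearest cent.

$999,631.25

1 Jan – 14 Feb 2025: 45 days × 83 tonnes/day = 3,735 tonnes at $39.87/tonne → $148,914.45
15 Feb – 31 Dec 2025: 320 days × 83 tonnes/day = 26,560 tonnes at $32.03/tonne → $850,716.80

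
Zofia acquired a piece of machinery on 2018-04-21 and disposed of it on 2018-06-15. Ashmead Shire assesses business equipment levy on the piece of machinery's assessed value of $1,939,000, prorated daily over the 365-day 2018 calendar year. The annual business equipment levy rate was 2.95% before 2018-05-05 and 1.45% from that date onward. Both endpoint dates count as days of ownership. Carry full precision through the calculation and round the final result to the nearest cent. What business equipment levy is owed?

$5,429.20

2018-04-21 to 2018-05-04: 14 days at 2.95% → $1,939,000 × 2.95% × 14/365 = $2,193.9918
2018-05-05 to 2018-06-15: 42 days at 1.45% → $1,939,000 × 1.45% × 42/365 = $3,235.2082
Total = $5,429.2000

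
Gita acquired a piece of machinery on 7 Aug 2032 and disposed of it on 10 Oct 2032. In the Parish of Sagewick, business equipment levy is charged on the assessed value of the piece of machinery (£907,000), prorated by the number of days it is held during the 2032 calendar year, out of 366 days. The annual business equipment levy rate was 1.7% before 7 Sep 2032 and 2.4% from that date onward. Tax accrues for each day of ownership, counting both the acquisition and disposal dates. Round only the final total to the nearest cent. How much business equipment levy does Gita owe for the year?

£3,328.14

7 Aug – 6 Sep 2032: 31 days at 1.7% → £907,000 × 1.7% × 31/366 = £1,305.9809
7 Sep – 10 Oct 2032: 34 days at 2.4% → £907,000 × 2.4% × 34/366 = £2,022.1639
Total = £3,328.1448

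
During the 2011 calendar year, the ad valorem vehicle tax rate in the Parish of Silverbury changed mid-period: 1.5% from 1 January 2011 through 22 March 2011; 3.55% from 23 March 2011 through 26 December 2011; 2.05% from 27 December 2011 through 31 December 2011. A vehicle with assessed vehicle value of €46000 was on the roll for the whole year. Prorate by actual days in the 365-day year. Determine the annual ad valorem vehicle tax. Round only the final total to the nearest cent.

1 January – 22 March 2011: 81 days at 1.5% → €46000 × 1.5% × 81/365 = €153.1233
23 March – 26 December 2011: 279 days at 3.55% → €46000 × 3.55% × 279/365 = €1248.2384
27 December – 31 December 2011: 5 days at 2.05% → €46000 × 2.05% × 5/365 = €12.9178
Total = €1414.2795

€1414.28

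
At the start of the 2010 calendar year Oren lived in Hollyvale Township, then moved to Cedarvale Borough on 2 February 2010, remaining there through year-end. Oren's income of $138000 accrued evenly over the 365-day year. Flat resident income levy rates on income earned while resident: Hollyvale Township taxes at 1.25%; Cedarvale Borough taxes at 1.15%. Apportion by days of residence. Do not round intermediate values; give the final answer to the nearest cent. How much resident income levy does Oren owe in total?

$1599.10

Hollyvale Township, 1 January – 1 February 2010: 32 days → $138000 × 1.25% × 32/365 = $151.2329
Cedarvale Borough, 2 February – 31 December 2010: 333 days → $138000 × 1.15% × 333/365 = $1447.8658
Total = $1599.0986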